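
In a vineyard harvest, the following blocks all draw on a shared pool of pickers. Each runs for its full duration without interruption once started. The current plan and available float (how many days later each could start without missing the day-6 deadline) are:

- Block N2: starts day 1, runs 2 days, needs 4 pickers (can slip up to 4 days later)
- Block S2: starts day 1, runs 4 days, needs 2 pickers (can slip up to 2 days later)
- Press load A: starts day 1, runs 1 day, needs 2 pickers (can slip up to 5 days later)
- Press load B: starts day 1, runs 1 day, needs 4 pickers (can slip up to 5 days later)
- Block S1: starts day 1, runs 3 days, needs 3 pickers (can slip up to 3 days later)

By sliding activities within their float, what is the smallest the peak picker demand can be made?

Early-start (Block N2@1, Block S2@1, Press load A@1, Press load B@1, Block S1@1) gives peak 15: d1:15  d2:9  d3:5  d4:2  d5:0  d6:0.
Shift Press load A→5, Press load B→3, Block S1→4.
Schedule Block N2@1, Block S2@1, Press load A@5, Press load B@3, Block S1@4: d1:6  d2:6  d3:6  d4:5  d5:5  d6:3 — peak 6.
Total picker-days = 31 over 6 days ⇒ peak ≥ ⌈31/6⌉ = 6, so 6 is optimal.

6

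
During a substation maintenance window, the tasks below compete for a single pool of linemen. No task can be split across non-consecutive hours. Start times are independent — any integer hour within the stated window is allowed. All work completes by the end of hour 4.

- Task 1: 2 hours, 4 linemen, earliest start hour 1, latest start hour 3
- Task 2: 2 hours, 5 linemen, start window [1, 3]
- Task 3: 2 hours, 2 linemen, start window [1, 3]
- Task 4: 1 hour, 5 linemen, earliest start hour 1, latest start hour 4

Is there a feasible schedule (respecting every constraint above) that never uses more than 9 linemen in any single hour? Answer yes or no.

yes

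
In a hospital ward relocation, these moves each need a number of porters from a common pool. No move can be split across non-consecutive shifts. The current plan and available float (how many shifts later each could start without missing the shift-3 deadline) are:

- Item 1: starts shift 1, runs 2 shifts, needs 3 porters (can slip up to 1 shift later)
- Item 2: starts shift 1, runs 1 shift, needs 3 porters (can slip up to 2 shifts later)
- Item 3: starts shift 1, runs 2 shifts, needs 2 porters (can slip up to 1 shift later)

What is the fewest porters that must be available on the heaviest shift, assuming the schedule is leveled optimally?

5

Early-start (Item 1@1, Item 2@1, Item 3@1) gives peak 8: s1:8  s2:5  s3:0.
Shift Item 2→3.
Schedule Item 1@1, Item 2@3, Item 3@1: s1:5  s2:5  s3:3 — peak 5.
Total porter-shifts = 13 over 3 shifts ⇒ peak ≥ ⌈13/3⌉ = 5, so 5 is optimal.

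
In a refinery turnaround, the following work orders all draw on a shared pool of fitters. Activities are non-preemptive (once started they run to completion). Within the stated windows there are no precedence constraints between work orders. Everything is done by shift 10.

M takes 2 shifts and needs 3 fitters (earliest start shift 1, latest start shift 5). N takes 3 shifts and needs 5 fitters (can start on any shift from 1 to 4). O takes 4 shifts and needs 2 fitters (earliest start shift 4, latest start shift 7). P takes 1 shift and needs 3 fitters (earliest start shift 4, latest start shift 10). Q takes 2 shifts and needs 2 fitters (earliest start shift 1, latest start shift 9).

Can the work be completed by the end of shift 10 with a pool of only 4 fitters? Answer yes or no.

The minimum achievable peak is 5; 4 < 5, so no feasible schedule stays within the cap.

no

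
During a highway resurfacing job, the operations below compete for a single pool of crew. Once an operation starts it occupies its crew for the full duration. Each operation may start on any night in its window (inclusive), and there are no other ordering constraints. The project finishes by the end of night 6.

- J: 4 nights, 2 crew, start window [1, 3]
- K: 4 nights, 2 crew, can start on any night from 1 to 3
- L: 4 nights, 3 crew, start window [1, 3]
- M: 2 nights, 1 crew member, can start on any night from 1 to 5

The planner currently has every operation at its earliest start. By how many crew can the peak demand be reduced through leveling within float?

Early-start peak: n1:8  n2:8  n3:7  n4:7  n5:0  n6:0 ⇒ 8.
Leveled (J@1, K@1, L@1, M@5): n1:7  n2:7  n3:7  n4:7  n5:1  n6:1 ⇒ 7.
Reduction 8 − 7 = 1.

1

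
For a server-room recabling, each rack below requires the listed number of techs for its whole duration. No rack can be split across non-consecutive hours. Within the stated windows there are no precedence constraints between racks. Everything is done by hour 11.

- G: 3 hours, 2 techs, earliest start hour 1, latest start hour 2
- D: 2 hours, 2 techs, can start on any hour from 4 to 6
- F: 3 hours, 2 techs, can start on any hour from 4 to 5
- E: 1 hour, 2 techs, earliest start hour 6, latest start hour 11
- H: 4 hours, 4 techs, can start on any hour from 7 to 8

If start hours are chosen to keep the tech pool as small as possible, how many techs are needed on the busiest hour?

4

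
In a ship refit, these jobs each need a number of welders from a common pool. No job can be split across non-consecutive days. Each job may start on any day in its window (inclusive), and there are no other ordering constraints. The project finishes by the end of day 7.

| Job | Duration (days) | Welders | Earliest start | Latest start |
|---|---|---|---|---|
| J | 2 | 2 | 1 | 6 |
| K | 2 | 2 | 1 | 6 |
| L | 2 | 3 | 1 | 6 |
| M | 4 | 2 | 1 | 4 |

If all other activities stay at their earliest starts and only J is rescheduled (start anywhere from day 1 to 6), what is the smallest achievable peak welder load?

7

J@1: d1:9  d2:9  d3:2  d4:2  d5:0  d6:0  d7:0 → peak 9
J@2: d1:7  d2:9  d3:4  d4:2  d5:0  d6:0  d7:0 → peak 9
J@3: d1:7  d2:7  d3:4  d4:4  d5:0  d6:0  d7:0 → peak 7
J@4: d1:7  d2:7  d3:2  d4:4  d5:2  d6:0  d7:0 → peak 7
J@5: d1:7  d2:7  d3:2  d4:2  d5:2  d6:2  d7:0 → peak 7
J@6: d1:7  d2:7  d3:2  d4:2  d5:0  d6:2  d7:2 → peak 7
Best is J@3, peak 7.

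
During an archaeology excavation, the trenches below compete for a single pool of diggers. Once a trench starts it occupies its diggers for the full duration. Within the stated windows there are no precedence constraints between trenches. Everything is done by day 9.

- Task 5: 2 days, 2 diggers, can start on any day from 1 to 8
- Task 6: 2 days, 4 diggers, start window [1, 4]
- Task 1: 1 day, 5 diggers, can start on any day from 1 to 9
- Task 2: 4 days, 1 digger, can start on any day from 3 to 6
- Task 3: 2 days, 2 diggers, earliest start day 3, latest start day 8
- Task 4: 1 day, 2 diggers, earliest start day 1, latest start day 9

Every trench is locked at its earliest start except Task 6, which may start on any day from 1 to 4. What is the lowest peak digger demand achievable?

9

Task 6@1: d1:13  d2:6  d3:3  d4:3  d5:1  d6:1  d7:0  d8:0  d9:0 → peak 13
Task 6@2: d1:9  d2:6  d3:7  d4:3  d5:1  d6:1  d7:0  d8:0  d9:0 → peak 9
Task 6@3: d1:9  d2:2  d3:7  d4:7  d5:1  d6:1  d7:0  d8:0  d9:0 → peak 9
Task 6@4: d1:9  d2:2  d3:3  d4:7  d5:5  d6:1  d7:0  d8:0  d9:0 → peak 9
Best is Task 6@2, peak 9.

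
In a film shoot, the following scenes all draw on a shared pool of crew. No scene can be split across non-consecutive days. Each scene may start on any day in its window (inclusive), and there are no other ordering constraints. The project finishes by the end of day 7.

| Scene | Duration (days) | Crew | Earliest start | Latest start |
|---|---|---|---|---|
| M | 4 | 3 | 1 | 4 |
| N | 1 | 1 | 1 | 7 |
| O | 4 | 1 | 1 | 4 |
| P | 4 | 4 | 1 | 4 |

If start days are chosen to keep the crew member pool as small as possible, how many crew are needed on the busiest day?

8

Early-start (M@1, N@1, O@1, P@1) gives peak 9: d1:9  d2:8  d3:8  d4:8  d5:0  d6:0  d7:0.
Shift P→2.
Schedule M@1, N@1, O@1, P@2: d1:5  d2:8  d3:8  d4:8  d5:4  d6:0  d7:0 — peak 8.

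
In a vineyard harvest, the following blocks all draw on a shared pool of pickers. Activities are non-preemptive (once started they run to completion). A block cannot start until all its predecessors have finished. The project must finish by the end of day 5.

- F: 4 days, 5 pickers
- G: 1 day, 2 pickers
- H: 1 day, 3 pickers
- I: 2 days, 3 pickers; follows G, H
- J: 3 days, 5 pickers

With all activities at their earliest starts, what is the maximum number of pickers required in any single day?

Early-start schedule: F@1, G@1, H@1, I@2, J@1.
Load per day: day 1: 15, day 2: 13, day 3: 13, day 4: 5, day 5: 0.
Peak is 15.

15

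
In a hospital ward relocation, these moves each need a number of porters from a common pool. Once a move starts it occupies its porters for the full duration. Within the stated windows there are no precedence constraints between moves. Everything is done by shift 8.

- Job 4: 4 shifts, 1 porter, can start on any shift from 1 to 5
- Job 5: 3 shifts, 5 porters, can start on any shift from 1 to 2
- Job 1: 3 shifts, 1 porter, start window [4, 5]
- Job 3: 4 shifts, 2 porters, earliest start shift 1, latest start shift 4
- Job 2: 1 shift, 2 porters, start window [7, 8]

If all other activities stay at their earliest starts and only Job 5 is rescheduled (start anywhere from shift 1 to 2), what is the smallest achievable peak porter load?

Job 5@1: s1:8  s2:8  s3:8  s4:4  s5:1  s6:1  s7:2  s8:0 → peak 8
Job 5@2: s1:3  s2:8  s3:8  s4:9  s5:1  s6:1  s7:2  s8:0 → peak 9
Best is Job 5@1, peak 8.

8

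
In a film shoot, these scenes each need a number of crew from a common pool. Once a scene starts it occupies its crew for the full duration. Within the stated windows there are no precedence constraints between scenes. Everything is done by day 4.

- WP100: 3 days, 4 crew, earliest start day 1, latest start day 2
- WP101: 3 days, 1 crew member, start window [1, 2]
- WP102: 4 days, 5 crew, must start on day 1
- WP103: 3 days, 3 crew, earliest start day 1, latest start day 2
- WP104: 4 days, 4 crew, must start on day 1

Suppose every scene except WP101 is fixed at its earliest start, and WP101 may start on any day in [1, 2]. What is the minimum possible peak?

WP101@1: d1:17  d2:17  d3:17  d4:9 → peak 17
WP101@2: d1:16  d2:17  d3:17  d4:10 → peak 17
Best is WP101@1, peak 17.

17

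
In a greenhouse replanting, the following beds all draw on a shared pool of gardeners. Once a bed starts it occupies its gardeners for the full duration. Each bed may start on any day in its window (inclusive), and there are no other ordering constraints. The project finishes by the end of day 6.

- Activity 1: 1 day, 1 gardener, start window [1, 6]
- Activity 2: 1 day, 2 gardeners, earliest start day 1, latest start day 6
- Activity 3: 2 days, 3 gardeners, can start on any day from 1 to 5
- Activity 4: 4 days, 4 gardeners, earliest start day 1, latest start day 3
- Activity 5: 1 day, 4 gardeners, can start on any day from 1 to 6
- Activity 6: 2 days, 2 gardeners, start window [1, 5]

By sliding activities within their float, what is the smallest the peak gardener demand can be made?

7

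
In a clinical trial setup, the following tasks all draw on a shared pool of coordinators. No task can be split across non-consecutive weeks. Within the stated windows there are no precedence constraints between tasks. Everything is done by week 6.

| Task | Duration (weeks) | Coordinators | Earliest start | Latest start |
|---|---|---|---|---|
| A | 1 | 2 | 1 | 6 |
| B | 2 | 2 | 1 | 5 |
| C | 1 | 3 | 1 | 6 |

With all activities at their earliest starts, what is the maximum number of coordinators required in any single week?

7

Early-start schedule: A@1, B@1, C@1.
Load per week: week 1: 7, week 2: 2, week 3: 0, week 4: 0, week 5: 0, week 6: 0.
Peak is 7.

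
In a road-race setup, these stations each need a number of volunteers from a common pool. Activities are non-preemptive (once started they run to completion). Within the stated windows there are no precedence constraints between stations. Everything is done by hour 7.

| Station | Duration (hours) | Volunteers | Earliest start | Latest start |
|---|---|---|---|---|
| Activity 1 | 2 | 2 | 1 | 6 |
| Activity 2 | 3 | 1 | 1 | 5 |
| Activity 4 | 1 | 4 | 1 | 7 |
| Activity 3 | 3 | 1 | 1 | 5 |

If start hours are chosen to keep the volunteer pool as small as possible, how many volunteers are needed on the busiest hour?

Early-start (Activity 1@1, Activity 2@1, Activity 4@1, Activity 3@1) gives peak 8: h1:8  h2:4  h3:2  h4:0  h5:0  h6:0  h7:0.
Shift Activity 4→4.
Schedule Activity 1@1, Activity 2@1, Activity 4@4, Activity 3@1: h1:4  h2:4  h3:2  h4:4  h5:0  h6:0  h7:0 — peak 4.

4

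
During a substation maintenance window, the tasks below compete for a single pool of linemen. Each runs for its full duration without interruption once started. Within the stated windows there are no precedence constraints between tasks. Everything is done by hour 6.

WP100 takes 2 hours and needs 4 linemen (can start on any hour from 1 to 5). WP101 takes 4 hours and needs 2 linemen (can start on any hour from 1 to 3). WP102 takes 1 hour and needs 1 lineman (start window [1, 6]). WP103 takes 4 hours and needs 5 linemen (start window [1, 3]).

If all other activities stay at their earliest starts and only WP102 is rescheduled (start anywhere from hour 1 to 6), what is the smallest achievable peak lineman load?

11

WP102@1: h1:12  h2:11  h3:7  h4:7  h5:0  h6:0 → peak 12
WP102@2: h1:11  h2:12  h3:7  h4:7  h5:0  h6:0 → peak 12
WP102@3: h1:11  h2:11  h3:8  h4:7  h5:0  h6:0 → peak 11
WP102@4: h1:11  h2:11  h3:7  h4:8  h5:0  h6:0 → peak 11
WP102@5: h1:11  h2:11  h3:7  h4:7  h5:1  h6:0 → peak 11
WP102@6: h1:11  h2:11  h3:7  h4:7  h5:0  h6:1 → peak 11
Best is WP102@3, peak 11.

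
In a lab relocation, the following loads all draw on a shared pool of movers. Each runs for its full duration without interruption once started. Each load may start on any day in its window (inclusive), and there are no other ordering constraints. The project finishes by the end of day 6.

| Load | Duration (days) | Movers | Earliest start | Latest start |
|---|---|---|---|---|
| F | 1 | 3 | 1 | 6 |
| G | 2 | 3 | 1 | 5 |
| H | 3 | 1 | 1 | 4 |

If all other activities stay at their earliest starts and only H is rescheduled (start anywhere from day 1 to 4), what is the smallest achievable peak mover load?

H@1: d1:7  d2:4  d3:1  d4:0  d5:0  d6:0 → peak 7
H@2: d1:6  d2:4  d3:1  d4:1  d5:0  d6:0 → peak 6
H@3: d1:6  d2:3  d3:1  d4:1  d5:1  d6:0 → peak 6
H@4: d1:6  d2:3  d3:0  d4:1  d5:1  d6:1 → peak 6
Best is H@2, peak 6.

6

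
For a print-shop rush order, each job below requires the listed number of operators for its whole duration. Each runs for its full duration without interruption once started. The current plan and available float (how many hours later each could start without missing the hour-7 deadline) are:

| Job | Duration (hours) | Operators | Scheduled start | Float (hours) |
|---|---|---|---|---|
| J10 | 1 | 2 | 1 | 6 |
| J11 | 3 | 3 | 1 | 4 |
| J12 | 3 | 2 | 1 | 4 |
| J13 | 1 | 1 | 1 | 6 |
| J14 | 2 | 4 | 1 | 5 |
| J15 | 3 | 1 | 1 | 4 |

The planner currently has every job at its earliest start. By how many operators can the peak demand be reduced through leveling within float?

8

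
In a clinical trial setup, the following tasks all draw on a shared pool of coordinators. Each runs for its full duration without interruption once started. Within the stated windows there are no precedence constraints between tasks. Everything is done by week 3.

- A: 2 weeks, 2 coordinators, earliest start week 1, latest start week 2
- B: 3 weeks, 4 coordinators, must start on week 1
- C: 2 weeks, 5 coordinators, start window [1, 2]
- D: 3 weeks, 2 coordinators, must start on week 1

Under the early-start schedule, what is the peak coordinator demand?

Early-start schedule: A@1, B@1, C@1, D@1.
Load per week: week 1: 13, week 2: 13, week 3: 6.
Peak is 13.

13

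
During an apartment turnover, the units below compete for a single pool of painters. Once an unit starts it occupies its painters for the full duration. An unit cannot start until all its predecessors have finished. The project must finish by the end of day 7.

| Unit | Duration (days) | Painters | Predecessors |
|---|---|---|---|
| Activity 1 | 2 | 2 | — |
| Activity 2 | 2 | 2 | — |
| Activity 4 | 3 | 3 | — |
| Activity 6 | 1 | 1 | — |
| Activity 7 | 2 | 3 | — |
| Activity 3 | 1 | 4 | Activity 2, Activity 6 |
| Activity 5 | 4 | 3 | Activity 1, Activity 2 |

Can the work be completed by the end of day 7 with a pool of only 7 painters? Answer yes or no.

Schedule Activity 1@1, Activity 2@1, Activity 4@1, Activity 6@3, Activity 7@3, Activity 3@5, Activity 5@4: d1:7  d2:7  d3:7  d4:6  d5:7  d6:3  d7:3 — peak 7 ≤ 7.

yes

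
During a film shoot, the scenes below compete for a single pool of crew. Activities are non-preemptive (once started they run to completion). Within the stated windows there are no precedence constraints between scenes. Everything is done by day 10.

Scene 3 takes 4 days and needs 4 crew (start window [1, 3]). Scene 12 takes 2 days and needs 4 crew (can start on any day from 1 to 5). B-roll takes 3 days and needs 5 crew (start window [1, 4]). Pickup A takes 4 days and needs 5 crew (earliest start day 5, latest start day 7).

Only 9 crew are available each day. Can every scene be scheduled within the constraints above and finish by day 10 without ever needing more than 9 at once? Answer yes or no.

Schedule Scene 3@1, Scene 12@1, B-roll@3, Pickup A@6: d1:8  d2:8  d3:9  d4:9  d5:5  d6:5  d7:5  d8:5  d9:5  d10:0 — peak 9 ≤ 9.

yes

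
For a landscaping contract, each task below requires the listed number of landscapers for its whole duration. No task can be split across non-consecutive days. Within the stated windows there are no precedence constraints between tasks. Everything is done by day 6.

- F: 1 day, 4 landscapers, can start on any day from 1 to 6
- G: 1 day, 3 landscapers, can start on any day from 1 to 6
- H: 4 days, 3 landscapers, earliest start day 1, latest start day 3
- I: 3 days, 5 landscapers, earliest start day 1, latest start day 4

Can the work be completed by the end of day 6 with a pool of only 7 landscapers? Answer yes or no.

The minimum achievable peak is 8; 7 < 8, so no feasible schedule stays within the cap.

no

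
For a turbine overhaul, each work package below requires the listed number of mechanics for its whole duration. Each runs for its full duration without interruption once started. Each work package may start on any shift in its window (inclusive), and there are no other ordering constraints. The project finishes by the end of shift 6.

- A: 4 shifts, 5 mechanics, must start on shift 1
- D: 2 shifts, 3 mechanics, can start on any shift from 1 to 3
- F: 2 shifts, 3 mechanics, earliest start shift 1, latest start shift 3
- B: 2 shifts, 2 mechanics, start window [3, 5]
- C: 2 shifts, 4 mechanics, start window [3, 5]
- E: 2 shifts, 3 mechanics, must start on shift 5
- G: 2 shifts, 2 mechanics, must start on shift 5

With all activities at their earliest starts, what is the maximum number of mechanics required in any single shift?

11

Early-start schedule: A@1, D@1, F@1, B@3, C@3, E@5, G@5.
Load per shift: shift 1: 11, shift 2: 11, shift 3: 11, shift 4: 11, shift 5: 5, shift 6: 5.
Peak is 11.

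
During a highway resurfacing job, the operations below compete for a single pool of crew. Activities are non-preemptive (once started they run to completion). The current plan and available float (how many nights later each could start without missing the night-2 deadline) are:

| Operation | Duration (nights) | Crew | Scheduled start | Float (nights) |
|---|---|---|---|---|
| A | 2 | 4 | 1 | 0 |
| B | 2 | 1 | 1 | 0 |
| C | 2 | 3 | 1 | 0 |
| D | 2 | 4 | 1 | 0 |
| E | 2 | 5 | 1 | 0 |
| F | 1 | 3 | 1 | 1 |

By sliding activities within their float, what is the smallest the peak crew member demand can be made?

20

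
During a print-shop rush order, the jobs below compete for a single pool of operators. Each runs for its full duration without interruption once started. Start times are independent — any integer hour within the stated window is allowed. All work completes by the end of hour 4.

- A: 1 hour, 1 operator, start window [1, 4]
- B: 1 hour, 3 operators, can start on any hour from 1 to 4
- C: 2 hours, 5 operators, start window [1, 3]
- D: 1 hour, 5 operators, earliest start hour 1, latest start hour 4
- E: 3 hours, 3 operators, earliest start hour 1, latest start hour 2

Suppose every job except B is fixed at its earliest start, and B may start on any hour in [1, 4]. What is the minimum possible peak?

14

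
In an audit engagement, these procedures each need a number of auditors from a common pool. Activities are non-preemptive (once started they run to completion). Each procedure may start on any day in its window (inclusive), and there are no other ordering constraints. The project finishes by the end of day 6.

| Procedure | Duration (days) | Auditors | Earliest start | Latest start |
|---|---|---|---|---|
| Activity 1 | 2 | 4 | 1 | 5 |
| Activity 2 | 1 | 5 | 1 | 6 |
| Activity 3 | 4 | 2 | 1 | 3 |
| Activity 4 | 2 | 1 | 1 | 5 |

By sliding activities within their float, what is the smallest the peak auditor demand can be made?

6

Early-start (Activity 1@1, Activity 2@1, Activity 3@1, Activity 4@1) gives peak 12: d1:12  d2:7  d3:2  d4:2  d5:0  d6:0.
Shift Activity 2→5, Activity 4→3.
Schedule Activity 1@1, Activity 2@5, Activity 3@1, Activity 4@3: d1:6  d2:6  d3:3  d4:3  d5:5  d6:0 — peak 6.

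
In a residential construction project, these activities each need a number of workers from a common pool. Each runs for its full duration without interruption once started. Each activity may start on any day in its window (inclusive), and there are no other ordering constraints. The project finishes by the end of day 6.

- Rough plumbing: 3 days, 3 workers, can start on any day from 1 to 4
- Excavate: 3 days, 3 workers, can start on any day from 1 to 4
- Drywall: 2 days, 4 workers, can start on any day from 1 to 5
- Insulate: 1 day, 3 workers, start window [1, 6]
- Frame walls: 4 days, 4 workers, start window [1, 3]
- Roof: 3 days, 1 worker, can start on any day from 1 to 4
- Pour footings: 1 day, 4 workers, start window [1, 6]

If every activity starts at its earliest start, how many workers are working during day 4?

At early start, day 4 has: Frame walls.
Demand: 4 = 4.

4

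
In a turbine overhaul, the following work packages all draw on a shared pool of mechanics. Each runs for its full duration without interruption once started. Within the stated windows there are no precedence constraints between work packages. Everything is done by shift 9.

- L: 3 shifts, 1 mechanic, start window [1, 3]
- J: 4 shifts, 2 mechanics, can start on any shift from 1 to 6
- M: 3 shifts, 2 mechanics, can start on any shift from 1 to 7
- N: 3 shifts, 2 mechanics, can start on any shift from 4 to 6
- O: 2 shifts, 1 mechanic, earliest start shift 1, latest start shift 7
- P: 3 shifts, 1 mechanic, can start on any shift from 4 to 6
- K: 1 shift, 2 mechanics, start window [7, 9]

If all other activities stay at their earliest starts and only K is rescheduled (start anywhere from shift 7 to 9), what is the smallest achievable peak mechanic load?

6

K@7: s1:6  s2:6  s3:5  s4:5  s5:3  s6:3  s7:2  s8:0  s9:0 → peak 6
K@8: s1:6  s2:6  s3:5  s4:5  s5:3  s6:3  s7:0  s8:2  s9:0 → peak 6
K@9: s1:6  s2:6  s3:5  s4:5  s5:3  s6:3  s7:0  s8:0  s9:2 → peak 6
Best is K@7, peak 6.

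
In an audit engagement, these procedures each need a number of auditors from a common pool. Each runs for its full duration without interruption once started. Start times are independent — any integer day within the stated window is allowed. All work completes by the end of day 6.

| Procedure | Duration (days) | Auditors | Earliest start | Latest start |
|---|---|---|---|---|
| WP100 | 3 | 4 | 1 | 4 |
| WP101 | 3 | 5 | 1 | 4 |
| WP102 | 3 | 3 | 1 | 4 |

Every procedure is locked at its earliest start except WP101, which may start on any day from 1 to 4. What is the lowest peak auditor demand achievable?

7

WP101@1: d1:12  d2:12  d3:12  d4:0  d5:0  d6:0 → peak 12
WP101@2: d1:7  d2:12  d3:12  d4:5  d5:0  d6:0 → peak 12
WP101@3: d1:7  d2:7  d3:12  d4:5  d5:5  d6:0 → peak 12
WP101@4: d1:7  d2:7  d3:7  d4:5  d5:5  d6:5 → peak 7
Best is WP101@4, peak 7.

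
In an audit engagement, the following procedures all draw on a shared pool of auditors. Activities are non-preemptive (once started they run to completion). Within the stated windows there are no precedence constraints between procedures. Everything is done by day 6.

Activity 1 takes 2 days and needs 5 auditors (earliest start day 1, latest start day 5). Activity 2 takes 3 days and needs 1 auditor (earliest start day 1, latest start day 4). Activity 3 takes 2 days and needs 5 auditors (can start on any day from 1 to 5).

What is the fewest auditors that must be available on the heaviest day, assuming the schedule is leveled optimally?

Early-start (Activity 1@1, Activity 2@1, Activity 3@1) gives peak 11: d1:11  d2:11  d3:1  d4:0  d5:0  d6:0.
Shift Activity 3→3.
Schedule Activity 1@1, Activity 2@1, Activity 3@3: d1:6  d2:6  d3:6  d4:5  d5:0  d6:0 — peak 6.

6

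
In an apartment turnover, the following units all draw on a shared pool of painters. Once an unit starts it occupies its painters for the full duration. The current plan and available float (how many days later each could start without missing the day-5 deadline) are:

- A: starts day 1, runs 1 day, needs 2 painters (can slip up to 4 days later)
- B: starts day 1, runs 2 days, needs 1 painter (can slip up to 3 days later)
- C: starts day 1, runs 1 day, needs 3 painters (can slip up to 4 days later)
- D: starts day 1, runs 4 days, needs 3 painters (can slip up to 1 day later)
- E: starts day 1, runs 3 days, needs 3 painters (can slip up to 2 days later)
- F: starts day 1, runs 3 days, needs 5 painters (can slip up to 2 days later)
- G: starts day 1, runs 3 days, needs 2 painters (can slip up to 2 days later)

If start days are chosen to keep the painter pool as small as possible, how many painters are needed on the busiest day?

13

Early-start (A@1, B@1, C@1, D@1, E@1, F@1, G@1) gives peak 19: d1:19  d2:14  d3:13  d4:3  d5:0.
Shift F→2, G→3.
Schedule A@1, B@1, C@1, D@1, E@1, F@2, G@3: d1:12  d2:12  d3:13  d4:10  d5:2 — peak 13.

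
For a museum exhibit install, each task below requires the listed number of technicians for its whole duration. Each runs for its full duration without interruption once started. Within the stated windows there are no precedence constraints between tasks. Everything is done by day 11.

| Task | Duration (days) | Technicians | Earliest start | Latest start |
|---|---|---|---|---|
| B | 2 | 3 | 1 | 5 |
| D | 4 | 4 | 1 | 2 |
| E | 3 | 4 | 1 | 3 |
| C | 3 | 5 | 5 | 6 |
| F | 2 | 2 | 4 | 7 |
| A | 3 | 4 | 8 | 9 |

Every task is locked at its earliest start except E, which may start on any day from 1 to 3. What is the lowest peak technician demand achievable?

E@1: d1:11  d2:11  d3:8  d4:6  d5:7  d6:5  d7:5  d8:4  d9:4  d10:4  d11:0 → peak 11
E@2: d1:7  d2:11  d3:8  d4:10  d5:7  d6:5  d7:5  d8:4  d9:4  d10:4  d11:0 → peak 11
E@3: d1:7  d2:7  d3:8  d4:10  d5:11  d6:5  d7:5  d8:4  d9:4  d10:4  d11:0 → peak 11
Best is E@1, peak 11.

11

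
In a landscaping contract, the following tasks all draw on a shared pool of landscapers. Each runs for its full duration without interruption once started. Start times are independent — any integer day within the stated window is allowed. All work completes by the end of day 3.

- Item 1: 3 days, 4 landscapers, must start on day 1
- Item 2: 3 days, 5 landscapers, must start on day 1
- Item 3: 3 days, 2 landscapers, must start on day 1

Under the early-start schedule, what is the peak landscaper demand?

Early-start schedule: Item 1@1, Item 2@1, Item 3@1.
Load per day: day 1: 11, day 2: 11, day 3: 11.
Peak is 11.

11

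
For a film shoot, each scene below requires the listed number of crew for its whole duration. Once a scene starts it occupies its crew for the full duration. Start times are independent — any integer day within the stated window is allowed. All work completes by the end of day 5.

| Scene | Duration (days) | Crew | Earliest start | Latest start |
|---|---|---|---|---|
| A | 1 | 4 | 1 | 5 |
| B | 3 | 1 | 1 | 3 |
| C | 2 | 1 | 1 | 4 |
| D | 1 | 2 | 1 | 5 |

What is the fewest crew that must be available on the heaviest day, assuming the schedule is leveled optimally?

4

Early-start (A@1, B@1, C@1, D@1) gives peak 8: d1:8  d2:2  d3:1  d4:0  d5:0.
Shift B→2, C→2, D→2.
Schedule A@1, B@2, C@2, D@2: d1:4  d2:4  d3:2  d4:1  d5:0 — peak 4.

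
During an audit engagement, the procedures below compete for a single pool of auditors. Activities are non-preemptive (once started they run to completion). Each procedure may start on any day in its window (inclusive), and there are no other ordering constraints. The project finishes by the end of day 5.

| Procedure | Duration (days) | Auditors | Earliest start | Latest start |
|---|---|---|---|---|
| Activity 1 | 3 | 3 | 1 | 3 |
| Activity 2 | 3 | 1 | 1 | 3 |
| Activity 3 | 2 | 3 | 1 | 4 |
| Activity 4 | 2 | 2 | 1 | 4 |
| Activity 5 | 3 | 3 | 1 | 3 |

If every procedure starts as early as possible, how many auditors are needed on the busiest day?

12

Early-start schedule: Activity 1@1, Activity 2@1, Activity 3@1, Activity 4@1, Activity 5@1.
Load per day: day 1: 12, day 2: 12, day 3: 7, day 4: 0, day 5: 0.
Peak is 12.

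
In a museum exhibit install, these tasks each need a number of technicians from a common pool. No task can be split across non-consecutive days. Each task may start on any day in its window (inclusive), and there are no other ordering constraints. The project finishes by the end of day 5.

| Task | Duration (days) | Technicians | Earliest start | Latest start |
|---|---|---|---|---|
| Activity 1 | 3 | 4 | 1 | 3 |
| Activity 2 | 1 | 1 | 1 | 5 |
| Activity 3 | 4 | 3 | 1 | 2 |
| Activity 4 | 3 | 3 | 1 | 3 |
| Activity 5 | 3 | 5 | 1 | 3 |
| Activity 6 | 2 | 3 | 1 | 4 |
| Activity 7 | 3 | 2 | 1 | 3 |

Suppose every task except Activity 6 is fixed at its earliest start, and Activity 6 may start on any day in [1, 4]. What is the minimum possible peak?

Activity 6@1: d1:21  d2:20  d3:17  d4:3  d5:0 → peak 21
Activity 6@2: d1:18  d2:20  d3:20  d4:3  d5:0 → peak 20
Activity 6@3: d1:18  d2:17  d3:20  d4:6  d5:0 → peak 20
Activity 6@4: d1:18  d2:17  d3:17  d4:6  d5:3 → peak 18
Best is Activity 6@4, peak 18.

18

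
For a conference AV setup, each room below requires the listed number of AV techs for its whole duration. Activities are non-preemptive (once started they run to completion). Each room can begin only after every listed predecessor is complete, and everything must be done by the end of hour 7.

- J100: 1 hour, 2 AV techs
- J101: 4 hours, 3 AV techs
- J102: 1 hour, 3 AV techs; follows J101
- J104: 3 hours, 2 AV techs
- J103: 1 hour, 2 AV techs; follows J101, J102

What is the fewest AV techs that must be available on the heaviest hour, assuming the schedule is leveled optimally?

Early-start (J100@1, J101@1, J102@5, J104@1, J103@6) gives peak 7: h1:7  h2:5  h3:5  h4:3  h5:3  h6:2  h7:0.
Shift J104→2.
Schedule J100@1, J101@1, J102@5, J104@2, J103@6: h1:5  h2:5  h3:5  h4:5  h5:3  h6:2  h7:0 — peak 5.

5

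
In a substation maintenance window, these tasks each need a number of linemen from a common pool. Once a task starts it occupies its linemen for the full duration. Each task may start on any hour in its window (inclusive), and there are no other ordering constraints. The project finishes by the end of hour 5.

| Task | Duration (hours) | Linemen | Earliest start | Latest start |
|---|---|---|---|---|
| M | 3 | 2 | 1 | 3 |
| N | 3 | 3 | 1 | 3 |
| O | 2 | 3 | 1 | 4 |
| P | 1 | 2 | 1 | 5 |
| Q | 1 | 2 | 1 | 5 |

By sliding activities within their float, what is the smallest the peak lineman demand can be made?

Early-start (M@1, N@1, O@1, P@1, Q@1) gives peak 12: h1:12  h2:8  h3:5  h4:0  h5:0.
Shift O→4, P→4, Q→5.
Schedule M@1, N@1, O@4, P@4, Q@5: h1:5  h2:5  h3:5  h4:5  h5:5 — peak 5.
Total lineman-hours = 25 over 5 hours ⇒ peak ≥ ⌈25/5⌉ = 5, so 5 is optimal.

5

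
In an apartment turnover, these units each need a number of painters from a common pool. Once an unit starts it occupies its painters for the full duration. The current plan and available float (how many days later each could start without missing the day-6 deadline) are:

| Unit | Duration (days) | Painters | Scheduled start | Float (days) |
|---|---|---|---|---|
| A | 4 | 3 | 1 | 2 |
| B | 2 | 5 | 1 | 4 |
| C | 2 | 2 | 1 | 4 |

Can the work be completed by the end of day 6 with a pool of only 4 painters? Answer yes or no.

Total painter-days = 26; over 6 days the average is 26/6 > 4, so some day must exceed 4.

no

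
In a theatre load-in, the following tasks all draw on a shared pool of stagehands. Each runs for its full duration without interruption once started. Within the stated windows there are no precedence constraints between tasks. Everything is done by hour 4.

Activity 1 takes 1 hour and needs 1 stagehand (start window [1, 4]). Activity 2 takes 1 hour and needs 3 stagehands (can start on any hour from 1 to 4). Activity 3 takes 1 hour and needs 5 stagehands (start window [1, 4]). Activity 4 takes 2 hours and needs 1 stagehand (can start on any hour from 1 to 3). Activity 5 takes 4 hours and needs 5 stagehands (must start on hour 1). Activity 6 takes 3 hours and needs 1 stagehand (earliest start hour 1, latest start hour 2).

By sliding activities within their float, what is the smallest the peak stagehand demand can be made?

Early-start (Activity 1@1, Activity 2@1, Activity 3@1, Activity 4@1, Activity 5@1, Activity 6@1) gives peak 16: h1:16  h2:7  h3:6  h4:5.
Shift Activity 3→4, Activity 4→2.
Schedule Activity 1@1, Activity 2@1, Activity 3@4, Activity 4@2, Activity 5@1, Activity 6@1: h1:10  h2:7  h3:7  h4:10 — peak 10.

10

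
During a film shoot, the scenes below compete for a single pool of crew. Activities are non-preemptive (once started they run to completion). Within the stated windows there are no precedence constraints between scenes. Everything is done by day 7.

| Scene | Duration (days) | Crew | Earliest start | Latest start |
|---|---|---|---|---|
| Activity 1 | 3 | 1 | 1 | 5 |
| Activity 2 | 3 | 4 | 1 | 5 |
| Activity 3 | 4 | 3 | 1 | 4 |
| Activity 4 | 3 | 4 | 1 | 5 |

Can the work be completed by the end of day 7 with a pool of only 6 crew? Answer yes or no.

The minimum achievable peak is 7; 6 < 7, so no feasible schedule stays within the cap.

no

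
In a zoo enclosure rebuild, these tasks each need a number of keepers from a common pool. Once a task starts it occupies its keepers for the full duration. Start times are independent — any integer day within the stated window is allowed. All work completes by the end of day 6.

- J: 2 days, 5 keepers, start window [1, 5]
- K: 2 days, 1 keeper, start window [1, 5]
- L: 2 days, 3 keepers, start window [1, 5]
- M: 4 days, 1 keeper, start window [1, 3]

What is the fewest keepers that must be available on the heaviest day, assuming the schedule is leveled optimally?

5

Early-start (J@1, K@1, L@1, M@1) gives peak 10: d1:10  d2:10  d3:1  d4:1  d5:0  d6:0.
Shift K→3, L→3, M→3.
Schedule J@1, K@3, L@3, M@3: d1:5  d2:5  d3:5  d4:5  d5:1  d6:1 — peak 5.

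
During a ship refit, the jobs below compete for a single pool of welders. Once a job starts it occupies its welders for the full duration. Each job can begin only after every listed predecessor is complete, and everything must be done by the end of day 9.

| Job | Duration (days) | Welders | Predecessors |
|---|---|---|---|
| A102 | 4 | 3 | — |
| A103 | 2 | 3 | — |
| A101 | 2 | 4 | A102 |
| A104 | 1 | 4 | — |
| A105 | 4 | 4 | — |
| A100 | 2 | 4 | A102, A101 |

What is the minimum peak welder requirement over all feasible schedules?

7

Early-start (A102@1, A103@1, A101@5, A104@1, A105@1, A100@7) gives peak 14: d1:14  d2:10  d3:7  d4:7  d5:4  d6:4  d7:4  d8:4  d9:0.
Shift A103→5, A104→7, A100→8.
Schedule A102@1, A103@5, A101@5, A104@7, A105@1, A100@8: d1:7  d2:7  d3:7  d4:7  d5:7  d6:7  d7:4  d8:4  d9:4 — peak 7.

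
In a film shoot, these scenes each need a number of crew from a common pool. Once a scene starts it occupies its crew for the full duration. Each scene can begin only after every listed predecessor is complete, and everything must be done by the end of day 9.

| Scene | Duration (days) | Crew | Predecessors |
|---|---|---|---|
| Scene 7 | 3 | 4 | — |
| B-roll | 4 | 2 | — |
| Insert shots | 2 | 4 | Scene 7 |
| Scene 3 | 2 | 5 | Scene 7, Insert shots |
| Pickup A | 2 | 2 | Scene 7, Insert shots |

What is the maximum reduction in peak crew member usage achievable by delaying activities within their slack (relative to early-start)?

Early-start peak: d1:6  d2:6  d3:6  d4:6  d5:4  d6:7  d7:7  d8:0  d9:0 ⇒ 7.
Leveled (Scene 7@1, B-roll@1, Insert shots@4, Scene 3@6, Pickup A@8): d1:6  d2:6  d3:6  d4:6  d5:4  d6:5  d7:5  d8:2  d9:2 ⇒ 6.
Reduction 7 − 6 = 1.

1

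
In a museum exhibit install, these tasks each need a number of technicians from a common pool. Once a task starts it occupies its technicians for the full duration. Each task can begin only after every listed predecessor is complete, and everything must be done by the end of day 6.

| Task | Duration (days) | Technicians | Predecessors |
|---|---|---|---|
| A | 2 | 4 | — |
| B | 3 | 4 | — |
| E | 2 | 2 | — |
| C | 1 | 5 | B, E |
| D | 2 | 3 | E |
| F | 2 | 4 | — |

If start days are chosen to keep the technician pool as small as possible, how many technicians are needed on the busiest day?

Early-start (A@1, B@1, E@1, C@4, D@3, F@1) gives peak 14: d1:14  d2:14  d3:7  d4:8  d5:0  d6:0.
Shift E→3, C→6, D→5, F→4.
Schedule A@1, B@1, E@3, C@6, D@5, F@4: d1:8  d2:8  d3:6  d4:6  d5:7  d6:8 — peak 8.
Total technician-days = 43 over 6 days ⇒ peak ≥ ⌈43/6⌉ = 8, so 8 is optimal.

8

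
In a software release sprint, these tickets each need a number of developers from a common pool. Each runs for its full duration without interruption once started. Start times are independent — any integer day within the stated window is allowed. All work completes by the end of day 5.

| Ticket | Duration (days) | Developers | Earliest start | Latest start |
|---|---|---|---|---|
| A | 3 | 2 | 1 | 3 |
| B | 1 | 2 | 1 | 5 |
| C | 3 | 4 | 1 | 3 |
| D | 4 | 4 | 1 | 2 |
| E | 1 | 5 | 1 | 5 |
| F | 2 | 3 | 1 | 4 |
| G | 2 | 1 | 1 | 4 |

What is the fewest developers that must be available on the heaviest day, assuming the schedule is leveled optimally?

Early-start (A@1, B@1, C@1, D@1, E@1, F@1, G@1) gives peak 21: d1:21  d2:14  d3:10  d4:4  d5:0.
Shift B→4, E→5, F→4, G→4.
Schedule A@1, B@4, C@1, D@1, E@5, F@4, G@4: d1:10  d2:10  d3:10  d4:10  d5:9 — peak 10.
Total developer-days = 49 over 5 days ⇒ peak ≥ ⌈49/5⌉ = 10, so 10 is optimal.

10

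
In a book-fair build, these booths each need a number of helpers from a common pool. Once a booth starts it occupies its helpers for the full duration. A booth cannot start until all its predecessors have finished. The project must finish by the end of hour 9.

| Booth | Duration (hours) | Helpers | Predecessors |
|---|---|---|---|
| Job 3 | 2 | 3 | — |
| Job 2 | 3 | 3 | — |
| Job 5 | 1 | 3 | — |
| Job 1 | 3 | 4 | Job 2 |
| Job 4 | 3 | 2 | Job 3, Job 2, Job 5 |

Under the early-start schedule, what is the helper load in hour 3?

At early start, hour 3 has: Job 2.
Demand: 3 = 3.

3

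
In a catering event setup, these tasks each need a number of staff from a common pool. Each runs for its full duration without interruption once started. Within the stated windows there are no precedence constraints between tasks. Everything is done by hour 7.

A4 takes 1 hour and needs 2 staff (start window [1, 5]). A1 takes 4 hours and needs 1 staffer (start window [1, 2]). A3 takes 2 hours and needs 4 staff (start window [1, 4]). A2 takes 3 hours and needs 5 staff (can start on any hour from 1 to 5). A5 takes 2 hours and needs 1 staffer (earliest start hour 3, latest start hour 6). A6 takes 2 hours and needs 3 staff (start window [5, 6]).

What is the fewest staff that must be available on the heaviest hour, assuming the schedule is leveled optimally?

Early-start (A4@1, A1@1, A3@1, A2@1, A5@3, A6@5) gives peak 12: h1:12  h2:10  h3:7  h4:2  h5:3  h6:3  h7:0.
Shift A1→2, A2→3, A5→6, A6→6.
Schedule A4@1, A1@2, A3@1, A2@3, A5@6, A6@6: h1:6  h2:5  h3:6  h4:6  h5:6  h6:4  h7:4 — peak 6.
Total staffer-hours = 37 over 7 hours ⇒ peak ≥ ⌈37/7⌉ = 6, so 6 is optimal.

6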